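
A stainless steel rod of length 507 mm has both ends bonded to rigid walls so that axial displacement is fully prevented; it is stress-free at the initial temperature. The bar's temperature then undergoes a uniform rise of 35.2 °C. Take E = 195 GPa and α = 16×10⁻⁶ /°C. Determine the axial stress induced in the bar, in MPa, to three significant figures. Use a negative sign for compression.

Free thermal expansion αLΔT = 16e-6 · 507 · 35.2 = 0.2855 mm.
The walls impose strain ε = −(0.2855)/507 = -5.6320e-04; σ = Eε = 195000 · -5.6320e-04 = -109.8 MPa.

-110 MPa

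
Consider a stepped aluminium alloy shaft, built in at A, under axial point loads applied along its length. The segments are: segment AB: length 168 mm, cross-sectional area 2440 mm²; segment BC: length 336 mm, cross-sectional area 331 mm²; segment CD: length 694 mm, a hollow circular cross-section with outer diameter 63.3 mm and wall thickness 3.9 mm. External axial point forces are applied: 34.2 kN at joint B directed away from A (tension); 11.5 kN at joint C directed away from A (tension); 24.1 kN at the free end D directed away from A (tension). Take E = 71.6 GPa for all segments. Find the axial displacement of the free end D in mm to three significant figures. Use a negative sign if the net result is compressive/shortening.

Internal axial forces (sectioning from the free end, tension +): N_CD = 24.1 kN, N_BC = 35.6 kN, N_AB = 69.8 kN.
A_CD = 727.8 mm².
δ_AB = 69800·168/(2440·71600) = 0.06712 mm
δ_BC = 35600·336/(331·71600) = 0.5047 mm
δ_CD = 24100·694/(727.8·71600) = 0.321 mm
δ = Σδ_i = 0.8928 mm.

0.893 mm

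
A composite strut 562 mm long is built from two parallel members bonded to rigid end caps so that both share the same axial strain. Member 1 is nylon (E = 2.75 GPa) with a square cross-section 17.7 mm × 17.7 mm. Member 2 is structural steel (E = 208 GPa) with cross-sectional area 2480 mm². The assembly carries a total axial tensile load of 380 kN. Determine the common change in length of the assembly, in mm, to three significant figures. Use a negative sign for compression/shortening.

A_1 = 313.3 mm².
Equal strain + equilibrium ⇒ each member carries load in proportion to AE: A₁E₁ = 861500 N, A₂E₂ = 515800000 N, ΣAE = 516700000 N.
δ = PL/ΣAE = 380000·562/516700000 = 0.4133 mm.

0.413 mm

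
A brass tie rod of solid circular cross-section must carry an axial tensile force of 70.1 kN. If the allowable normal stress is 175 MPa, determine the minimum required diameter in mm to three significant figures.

Required area A ≥ P/σ_allow = 70100/175 = 400.6 mm².
For a solid circular section, d ≥ √(4A/π) = 22.58 mm.

22.6 mm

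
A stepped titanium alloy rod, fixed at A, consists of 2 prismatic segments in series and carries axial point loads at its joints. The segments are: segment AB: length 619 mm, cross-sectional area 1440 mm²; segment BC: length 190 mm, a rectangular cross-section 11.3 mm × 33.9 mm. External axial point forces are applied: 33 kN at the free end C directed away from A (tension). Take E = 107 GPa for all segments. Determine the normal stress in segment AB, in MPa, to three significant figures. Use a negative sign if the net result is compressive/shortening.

22.9 MPa

Internal axial forces (sectioning from the free end, tension +): N_BC = 33 kN, N_AB = 33 kN.
σ_AB = N_AB/A_AB = 33000/1440 = 22.92 MPa.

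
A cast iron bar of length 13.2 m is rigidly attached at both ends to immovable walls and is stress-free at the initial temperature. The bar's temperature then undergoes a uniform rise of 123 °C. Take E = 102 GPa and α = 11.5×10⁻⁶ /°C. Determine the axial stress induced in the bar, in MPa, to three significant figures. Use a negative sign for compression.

-144 MPa

Free thermal expansion αLΔT = 11.5e-6 · 13200 · 123 = 18.67 mm.
The walls impose strain ε = −(18.67)/13200 = -1.4145e-03; σ = Eε = 102000 · -1.4145e-03 = -144.3 MPa.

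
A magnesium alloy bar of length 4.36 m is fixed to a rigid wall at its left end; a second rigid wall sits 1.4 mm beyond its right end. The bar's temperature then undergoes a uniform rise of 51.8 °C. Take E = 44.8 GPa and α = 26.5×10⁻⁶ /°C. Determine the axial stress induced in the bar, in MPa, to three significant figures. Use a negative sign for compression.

Free thermal expansion αLΔT = 26.5e-6 · 4360 · 51.8 = 5.985 mm.
The walls engage after the gap closes; constrained expansion = 5.985 − 1.4 = 4.585 mm.
The walls impose strain ε = −(4.585)/4360 = -1.0516e-03; σ = Eε = 44800 · -1.0516e-03 = -47.11 MPa.

-47.1 MPa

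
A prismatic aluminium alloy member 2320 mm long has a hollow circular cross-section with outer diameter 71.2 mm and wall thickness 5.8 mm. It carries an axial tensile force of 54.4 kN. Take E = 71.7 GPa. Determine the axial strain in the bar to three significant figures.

6.37e-04

A = 1192 mm².
σ = N/A = 45.65 MPa; ε = σ/E = 45.65/71700 = 6.367e-04.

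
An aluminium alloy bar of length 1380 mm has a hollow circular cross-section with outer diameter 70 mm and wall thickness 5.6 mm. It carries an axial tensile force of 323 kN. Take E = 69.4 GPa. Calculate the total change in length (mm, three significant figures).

5.67 mm

A = 1133 mm².
δ_mech = NL/(AE) = 323000·1380/(1133·69400) = 5.669 mm.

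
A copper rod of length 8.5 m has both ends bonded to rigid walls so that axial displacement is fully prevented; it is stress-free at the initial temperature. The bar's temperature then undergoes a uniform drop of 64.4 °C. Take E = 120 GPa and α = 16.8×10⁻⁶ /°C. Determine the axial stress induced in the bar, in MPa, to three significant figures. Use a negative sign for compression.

Free thermal expansion αLΔT = 16.8e-6 · 8500 · -64.4 = -9.196 mm.
The walls impose strain ε = −(-9.196)/8500 = 1.0819e-03; σ = Eε = 120000 · 1.0819e-03 = 129.8 MPa.

130 MPa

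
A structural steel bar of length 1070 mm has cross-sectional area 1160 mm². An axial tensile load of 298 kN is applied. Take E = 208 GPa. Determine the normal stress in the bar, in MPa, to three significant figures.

σ = N/A = 298000/1160 = 256.9 MPa.

257 MPa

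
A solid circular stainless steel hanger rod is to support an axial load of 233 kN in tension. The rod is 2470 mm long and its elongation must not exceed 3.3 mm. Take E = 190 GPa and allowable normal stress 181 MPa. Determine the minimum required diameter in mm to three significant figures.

Required area A ≥ P/σ_allow = 233000/181 = 1287 mm².
For a solid circular section, d ≥ √(4A/π) = 40.48 mm.
Elongation limit: A ≥ PL/(Eδ_allow) = 233000·2470/(190000·3.3) = 917.9 mm² ⇒ d ≥ 34.19 mm.
The stress limit governs.

40.5 mm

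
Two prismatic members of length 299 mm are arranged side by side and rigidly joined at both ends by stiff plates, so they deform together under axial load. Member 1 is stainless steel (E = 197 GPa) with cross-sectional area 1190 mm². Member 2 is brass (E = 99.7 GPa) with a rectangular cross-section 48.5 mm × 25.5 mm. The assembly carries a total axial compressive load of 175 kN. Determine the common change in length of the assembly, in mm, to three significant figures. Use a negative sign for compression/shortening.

A_2 = 1237 mm².
Equal strain + equilibrium ⇒ each member carries load in proportion to AE: A₁E₁ = 234400000 N, A₂E₂ = 123300000 N, ΣAE = 357700000 N.
δ = PL/ΣAE = -175000·299/357700000 = -0.1463 mm.

-0.146 mm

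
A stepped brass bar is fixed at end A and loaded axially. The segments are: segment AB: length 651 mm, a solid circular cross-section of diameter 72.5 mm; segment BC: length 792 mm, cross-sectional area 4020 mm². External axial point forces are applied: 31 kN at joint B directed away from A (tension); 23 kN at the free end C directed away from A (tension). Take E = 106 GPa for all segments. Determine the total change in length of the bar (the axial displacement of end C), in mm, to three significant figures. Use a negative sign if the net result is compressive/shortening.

0.123 mm

Internal axial forces (sectioning from the free end, tension +): N_BC = 23 kN, N_AB = 54 kN.
A_AB = 4128 mm².
δ_AB = 54000·651/(4128·106000) = 0.08033 mm
δ_BC = 23000·792/(4020·106000) = 0.04275 mm
δ = Σδ_i = 0.1231 mm.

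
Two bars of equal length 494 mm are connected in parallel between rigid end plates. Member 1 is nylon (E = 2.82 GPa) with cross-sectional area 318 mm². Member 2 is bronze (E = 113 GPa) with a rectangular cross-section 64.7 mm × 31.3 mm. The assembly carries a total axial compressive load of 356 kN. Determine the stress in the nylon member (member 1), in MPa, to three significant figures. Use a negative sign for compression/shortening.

-4.37 MPa

A_2 = 2025 mm².
Equal strain + equilibrium ⇒ each member carries load in proportion to AE: A₁E₁ = 896800 N, A₂E₂ = 228800000 N, ΣAE = 229700000 N.
σ₁ = P·E₁/ΣAE = -356000·2820/229700000 = -4.37 MPa.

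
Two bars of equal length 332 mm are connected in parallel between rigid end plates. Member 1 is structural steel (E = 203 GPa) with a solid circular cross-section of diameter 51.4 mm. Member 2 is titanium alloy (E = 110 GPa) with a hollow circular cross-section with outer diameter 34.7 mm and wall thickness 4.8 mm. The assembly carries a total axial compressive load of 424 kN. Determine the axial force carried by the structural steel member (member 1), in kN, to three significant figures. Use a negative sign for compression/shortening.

-379 kN

A_1 = 2075 mm².
A_2 = 450.9 mm².
Equal strain + equilibrium ⇒ each member carries load in proportion to AE: A₁E₁ = 421200000 N, A₂E₂ = 49600000 N, ΣAE = 470800000 N.
F₁ = P·A₁E₁/ΣAE = -424000·421200000/470800000 = -379300 N.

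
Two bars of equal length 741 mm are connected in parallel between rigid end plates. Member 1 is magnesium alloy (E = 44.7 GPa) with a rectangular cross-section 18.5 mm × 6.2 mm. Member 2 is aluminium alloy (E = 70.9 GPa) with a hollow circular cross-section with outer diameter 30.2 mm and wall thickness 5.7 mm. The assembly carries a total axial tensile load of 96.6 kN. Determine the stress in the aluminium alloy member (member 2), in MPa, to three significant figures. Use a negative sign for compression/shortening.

A_1 = 114.7 mm².
A_2 = 438.7 mm².
Equal strain + equilibrium ⇒ each member carries load in proportion to AE: A₁E₁ = 5127000 N, A₂E₂ = 31110000 N, ΣAE = 36230000 N.
σ₂ = P·E₂/ΣAE = 96600·70900/36230000 = 189 MPa.

189 MPa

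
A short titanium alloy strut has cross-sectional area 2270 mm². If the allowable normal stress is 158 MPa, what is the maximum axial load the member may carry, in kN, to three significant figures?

P_max = σ_allow · A = 158 · 2270 = 358700 N = 358.7 kN.

359 kN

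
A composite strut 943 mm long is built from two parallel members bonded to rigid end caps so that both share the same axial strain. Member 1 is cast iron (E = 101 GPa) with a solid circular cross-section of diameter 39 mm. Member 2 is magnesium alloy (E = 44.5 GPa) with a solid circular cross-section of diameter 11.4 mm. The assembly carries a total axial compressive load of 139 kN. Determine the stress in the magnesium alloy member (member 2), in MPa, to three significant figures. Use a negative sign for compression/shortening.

A_1 = 1195 mm².
A_2 = 102.1 mm².
Equal strain + equilibrium ⇒ each member carries load in proportion to AE: A₁E₁ = 120700000 N, A₂E₂ = 4542000 N, ΣAE = 125200000 N.
σ₂ = P·E₂/ΣAE = -139000·44500/125200000 = -49.41 MPa.

-49.4 MPa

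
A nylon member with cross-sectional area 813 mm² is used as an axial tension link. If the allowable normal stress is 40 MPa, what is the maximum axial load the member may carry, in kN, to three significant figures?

32.5 kN

P_max = σ_allow · A = 40 · 813 = 32520 N = 32.52 kN.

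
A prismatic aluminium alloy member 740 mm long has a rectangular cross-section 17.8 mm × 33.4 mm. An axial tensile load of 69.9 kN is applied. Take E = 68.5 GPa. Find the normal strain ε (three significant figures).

A = 594.5 mm².
σ = N/A = 117.6 MPa; ε = σ/E = 117.6/68500 = 1.716e-03.

0.00172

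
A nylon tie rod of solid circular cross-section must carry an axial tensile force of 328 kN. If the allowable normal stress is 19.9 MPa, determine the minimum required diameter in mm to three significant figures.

Required area A ≥ P/σ_allow = 328000/19.9 = 16480 mm².
For a solid circular section, d ≥ √(4A/π) = 144.9 mm.

145 mm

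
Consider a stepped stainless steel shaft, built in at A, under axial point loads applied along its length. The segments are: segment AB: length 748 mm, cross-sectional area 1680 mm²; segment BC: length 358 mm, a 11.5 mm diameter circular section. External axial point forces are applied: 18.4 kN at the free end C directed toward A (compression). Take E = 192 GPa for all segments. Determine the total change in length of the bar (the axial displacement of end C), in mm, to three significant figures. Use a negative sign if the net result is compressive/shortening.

-0.373 mm

Internal axial forces (sectioning from the free end, tension +): N_BC = -18.4 kN, N_AB = -18.4 kN.
A_BC = 103.9 mm².
δ_AB = -18400·748/(1680·192000) = -0.04267 mm
δ_BC = -18400·358/(103.9·192000) = -0.3303 mm
δ = Σδ_i = -0.373 mm.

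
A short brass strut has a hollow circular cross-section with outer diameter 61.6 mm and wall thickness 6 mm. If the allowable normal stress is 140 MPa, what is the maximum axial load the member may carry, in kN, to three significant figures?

147 kN

A = 1048 mm².
P_max = σ_allow · A = 140 · 1048 = 146700 N = 146.7 kN.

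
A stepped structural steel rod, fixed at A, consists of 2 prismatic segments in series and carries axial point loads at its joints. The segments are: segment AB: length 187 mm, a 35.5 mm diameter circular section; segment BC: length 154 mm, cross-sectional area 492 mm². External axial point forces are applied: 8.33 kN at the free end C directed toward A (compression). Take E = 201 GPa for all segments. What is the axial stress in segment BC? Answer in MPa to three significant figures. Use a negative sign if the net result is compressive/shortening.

Internal axial forces (sectioning from the free end, tension +): N_BC = -8.33 kN, N_AB = -8.33 kN.
σ_BC = N_BC/A_BC = -8330/492 = -16.93 MPa.

-16.9 MPa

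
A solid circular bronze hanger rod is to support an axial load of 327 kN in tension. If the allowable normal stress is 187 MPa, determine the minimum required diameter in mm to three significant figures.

Required area A ≥ P/σ_allow = 327000/187 = 1749 mm².
For a solid circular section, d ≥ √(4A/π) = 47.19 mm.

47.2 mm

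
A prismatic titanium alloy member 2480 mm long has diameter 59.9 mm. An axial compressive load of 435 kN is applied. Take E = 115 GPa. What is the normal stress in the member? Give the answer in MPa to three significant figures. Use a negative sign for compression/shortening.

-154 MPa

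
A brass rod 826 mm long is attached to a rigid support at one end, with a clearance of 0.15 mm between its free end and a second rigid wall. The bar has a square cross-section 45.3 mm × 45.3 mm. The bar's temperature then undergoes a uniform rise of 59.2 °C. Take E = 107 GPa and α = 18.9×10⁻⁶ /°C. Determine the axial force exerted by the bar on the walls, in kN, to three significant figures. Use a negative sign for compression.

-206 kN

Free thermal expansion αLΔT = 18.9e-6 · 826 · 59.2 = 0.9242 mm.
The walls engage after the gap closes; constrained expansion = 0.9242 − 0.15 = 0.7742 mm.
The walls impose strain ε = −(0.7742)/826 = -9.3728e-04; σ = Eε = 107000 · -9.3728e-04 = -100.3 MPa.
Wall reaction R = σ·A = -100.3·2052 = -205800 N = -205.8 kN.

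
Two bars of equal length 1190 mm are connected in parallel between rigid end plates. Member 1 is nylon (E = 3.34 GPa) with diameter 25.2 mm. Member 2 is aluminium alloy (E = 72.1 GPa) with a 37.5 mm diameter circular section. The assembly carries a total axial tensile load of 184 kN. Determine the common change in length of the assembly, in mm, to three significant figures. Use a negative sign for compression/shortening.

A_1 = 498.8 mm².
A_2 = 1104 mm².
Equal strain + equilibrium ⇒ each member carries load in proportion to AE: A₁E₁ = 1666000 N, A₂E₂ = 79630000 N, ΣAE = 81300000 N.
δ = PL/ΣAE = 184000·1190/81300000 = 2.693 mm.

2.69 mm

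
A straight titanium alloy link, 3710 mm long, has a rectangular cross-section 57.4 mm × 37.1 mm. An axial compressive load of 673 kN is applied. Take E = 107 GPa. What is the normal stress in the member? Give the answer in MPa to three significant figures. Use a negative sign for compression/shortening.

-316 MPa

A = 2130 mm².
σ = N/A = -673000/2130 = -316 MPa.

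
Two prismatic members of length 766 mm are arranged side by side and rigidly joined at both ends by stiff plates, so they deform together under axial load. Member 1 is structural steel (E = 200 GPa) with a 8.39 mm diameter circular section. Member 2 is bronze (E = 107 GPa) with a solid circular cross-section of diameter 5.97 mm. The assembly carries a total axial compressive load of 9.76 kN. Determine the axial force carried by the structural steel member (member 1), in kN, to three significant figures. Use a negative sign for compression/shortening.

-7.68 kN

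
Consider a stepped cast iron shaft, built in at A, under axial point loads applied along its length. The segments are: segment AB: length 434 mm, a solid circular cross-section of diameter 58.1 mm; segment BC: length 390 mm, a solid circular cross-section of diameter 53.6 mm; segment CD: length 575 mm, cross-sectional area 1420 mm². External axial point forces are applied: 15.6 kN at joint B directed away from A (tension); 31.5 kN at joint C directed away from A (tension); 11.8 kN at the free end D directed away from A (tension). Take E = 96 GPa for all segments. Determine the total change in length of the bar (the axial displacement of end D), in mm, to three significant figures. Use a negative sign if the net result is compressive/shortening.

0.228 mm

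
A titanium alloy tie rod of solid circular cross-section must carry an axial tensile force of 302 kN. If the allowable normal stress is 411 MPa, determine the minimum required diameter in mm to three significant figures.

30.6 mm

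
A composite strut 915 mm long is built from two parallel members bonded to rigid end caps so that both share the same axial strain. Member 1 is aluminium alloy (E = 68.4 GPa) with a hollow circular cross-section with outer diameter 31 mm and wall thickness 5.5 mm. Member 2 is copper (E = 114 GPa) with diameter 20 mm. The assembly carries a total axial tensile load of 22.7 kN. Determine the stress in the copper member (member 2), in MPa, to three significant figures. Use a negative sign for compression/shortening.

A_1 = 440.6 mm².
A_2 = 314.2 mm².
Equal strain + equilibrium ⇒ each member carries load in proportion to AE: A₁E₁ = 30140000 N, A₂E₂ = 35810000 N, ΣAE = 65950000 N.
σ₂ = P·E₂/ΣAE = 22700·114000/65950000 = 39.24 MPa.

39.2 MPa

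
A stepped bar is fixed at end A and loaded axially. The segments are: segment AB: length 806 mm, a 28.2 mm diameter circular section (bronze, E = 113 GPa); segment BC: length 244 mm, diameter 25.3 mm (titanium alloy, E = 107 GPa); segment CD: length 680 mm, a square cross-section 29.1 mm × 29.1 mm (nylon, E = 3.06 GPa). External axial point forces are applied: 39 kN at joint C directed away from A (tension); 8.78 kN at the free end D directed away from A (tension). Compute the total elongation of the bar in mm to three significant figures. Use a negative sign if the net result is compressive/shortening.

3.07 mm

Internal axial forces (sectioning from the free end, tension +): N_CD = 8.78 kN, N_BC = 47.78 kN, N_AB = 47.78 kN.
A_AB = 624.6 mm².
A_BC = 502.7 mm².
A_CD = 846.8 mm².
δ_AB = 47780·806/(624.6·113000) = 0.5457 mm
δ_BC = 47780·244/(502.7·107000) = 0.2167 mm
δ_CD = 8780·680/(846.8·3060) = 2.304 mm
δ = Σδ_i = 3.066 mm.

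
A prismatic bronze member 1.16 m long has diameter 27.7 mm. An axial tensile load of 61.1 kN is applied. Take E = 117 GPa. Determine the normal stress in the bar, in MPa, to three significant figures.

101 MPa

A = 602.6 mm².
σ = N/A = 61100/602.6 = 101.4 MPa.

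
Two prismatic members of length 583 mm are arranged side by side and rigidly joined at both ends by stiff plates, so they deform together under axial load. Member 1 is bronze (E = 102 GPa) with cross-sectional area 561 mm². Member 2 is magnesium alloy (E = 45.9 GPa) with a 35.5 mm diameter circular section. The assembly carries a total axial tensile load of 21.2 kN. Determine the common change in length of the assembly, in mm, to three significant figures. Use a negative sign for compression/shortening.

0.120 mm

A_2 = 989.8 mm².
Equal strain + equilibrium ⇒ each member carries load in proportion to AE: A₁E₁ = 57220000 N, A₂E₂ = 45430000 N, ΣAE = 102700000 N.
δ = PL/ΣAE = 21200·583/102700000 = 0.1204 mm.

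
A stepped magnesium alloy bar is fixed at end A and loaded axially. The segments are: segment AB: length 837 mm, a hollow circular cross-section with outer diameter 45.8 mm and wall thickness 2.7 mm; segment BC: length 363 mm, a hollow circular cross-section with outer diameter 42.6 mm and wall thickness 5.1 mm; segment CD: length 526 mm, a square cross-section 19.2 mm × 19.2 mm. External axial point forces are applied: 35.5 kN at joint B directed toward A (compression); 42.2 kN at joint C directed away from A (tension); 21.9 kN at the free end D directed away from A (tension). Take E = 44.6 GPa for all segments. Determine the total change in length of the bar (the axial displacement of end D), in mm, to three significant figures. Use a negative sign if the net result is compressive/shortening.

3.04 mm

Internal axial forces (sectioning from the free end, tension +): N_CD = 21.9 kN, N_BC = 64.1 kN, N_AB = 28.6 kN.
A_AB = 365.6 mm².
A_BC = 600.8 mm².
A_CD = 368.6 mm².
δ_AB = 28600·837/(365.6·44600) = 1.468 mm
δ_BC = 64100·363/(600.8·44600) = 0.8683 mm
δ_CD = 21900·526/(368.6·44600) = 0.7006 mm
δ = Σδ_i = 3.037 mm.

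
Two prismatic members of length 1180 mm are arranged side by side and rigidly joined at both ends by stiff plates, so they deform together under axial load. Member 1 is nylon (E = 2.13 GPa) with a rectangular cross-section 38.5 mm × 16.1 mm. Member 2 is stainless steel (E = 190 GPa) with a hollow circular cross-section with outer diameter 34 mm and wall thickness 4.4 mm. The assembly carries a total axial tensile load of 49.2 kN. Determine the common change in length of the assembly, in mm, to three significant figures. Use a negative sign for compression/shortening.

0.734 mm

A_1 = 619.9 mm².
A_2 = 409.2 mm².
Equal strain + equilibrium ⇒ each member carries load in proportion to AE: A₁E₁ = 1320000 N, A₂E₂ = 77740000 N, ΣAE = 79060000 N.
δ = PL/ΣAE = 49200·1180/79060000 = 0.7343 mm.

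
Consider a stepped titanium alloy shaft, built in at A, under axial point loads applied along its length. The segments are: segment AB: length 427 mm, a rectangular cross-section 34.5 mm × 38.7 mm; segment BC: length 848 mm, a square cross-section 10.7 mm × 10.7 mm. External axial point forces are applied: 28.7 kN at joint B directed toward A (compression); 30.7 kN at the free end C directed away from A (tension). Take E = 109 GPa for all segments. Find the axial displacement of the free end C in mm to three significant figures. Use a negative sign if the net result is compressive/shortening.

2.09 mm

Internal axial forces (sectioning from the free end, tension +): N_BC = 30.7 kN, N_AB = 2 kN.
A_AB = 1335 mm².
A_BC = 114.5 mm².
δ_AB = 2000·427/(1335·109000) = 0.005868 mm
δ_BC = 30700·848/(114.5·109000) = 2.086 mm
δ = Σδ_i = 2.092 mm.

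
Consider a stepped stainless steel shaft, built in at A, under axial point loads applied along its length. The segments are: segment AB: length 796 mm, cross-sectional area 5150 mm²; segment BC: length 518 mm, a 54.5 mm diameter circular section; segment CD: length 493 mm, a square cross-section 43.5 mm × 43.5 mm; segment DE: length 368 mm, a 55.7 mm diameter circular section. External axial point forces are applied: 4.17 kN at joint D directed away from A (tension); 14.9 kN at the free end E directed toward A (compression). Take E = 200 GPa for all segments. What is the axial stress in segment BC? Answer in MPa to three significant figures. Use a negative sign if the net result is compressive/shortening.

-4.60 MPa

Internal axial forces (sectioning from the free end, tension +): N_DE = -14.9 kN, N_CD = -10.73 kN, N_BC = -10.73 kN, N_AB = -10.73 kN.
A_BC = 2333 mm².
σ_BC = N_BC/A_BC = -10730/2333 = -4.6 MPa.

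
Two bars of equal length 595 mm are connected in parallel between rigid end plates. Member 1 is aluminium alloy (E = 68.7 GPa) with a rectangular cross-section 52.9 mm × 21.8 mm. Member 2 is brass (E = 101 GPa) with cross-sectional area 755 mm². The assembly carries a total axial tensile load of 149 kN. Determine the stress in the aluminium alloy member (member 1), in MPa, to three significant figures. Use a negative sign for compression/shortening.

65.8 MPa

A_1 = 1153 mm².
Equal strain + equilibrium ⇒ each member carries load in proportion to AE: A₁E₁ = 79230000 N, A₂E₂ = 76260000 N, ΣAE = 155500000 N.
σ₁ = P·E₁/ΣAE = 149000·68700/155500000 = 65.84 MPa.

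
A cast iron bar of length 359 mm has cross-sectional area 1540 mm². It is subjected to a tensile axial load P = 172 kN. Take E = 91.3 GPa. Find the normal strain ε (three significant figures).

σ = N/A = 111.7 MPa; ε = σ/E = 111.7/91300 = 1.223e-03.

0.00122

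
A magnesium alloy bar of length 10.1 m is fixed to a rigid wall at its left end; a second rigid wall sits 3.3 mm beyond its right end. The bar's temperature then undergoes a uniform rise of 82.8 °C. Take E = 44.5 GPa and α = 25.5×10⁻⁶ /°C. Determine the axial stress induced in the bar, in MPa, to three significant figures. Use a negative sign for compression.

Free thermal expansion αLΔT = 25.5e-6 · 10100 · 82.8 = 21.33 mm.
The walls engage after the gap closes; constrained expansion = 21.33 − 3.3 = 18.03 mm.
The walls impose strain ε = −(18.03)/10100 = -1.7847e-03; σ = Eε = 44500 · -1.7847e-03 = -79.42 MPa.

-79.4 MPa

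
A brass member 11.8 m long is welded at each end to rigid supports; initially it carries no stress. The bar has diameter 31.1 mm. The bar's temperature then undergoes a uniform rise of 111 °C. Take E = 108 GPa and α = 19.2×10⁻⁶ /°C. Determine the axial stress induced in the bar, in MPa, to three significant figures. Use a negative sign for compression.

-230 MPa

Free thermal expansion αLΔT = 19.2e-6 · 11800 · 111 = 25.15 mm.
The walls impose strain ε = −(25.15)/11800 = -2.1312e-03; σ = Eε = 108000 · -2.1312e-03 = -230.2 MPa.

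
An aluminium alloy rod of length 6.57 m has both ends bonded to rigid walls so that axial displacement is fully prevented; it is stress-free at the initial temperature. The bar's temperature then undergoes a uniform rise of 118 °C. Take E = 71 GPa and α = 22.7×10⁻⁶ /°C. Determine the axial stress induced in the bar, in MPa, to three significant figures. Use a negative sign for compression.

Free thermal expansion αLΔT = 22.7e-6 · 6570 · 118 = 17.6 mm.
The walls impose strain ε = −(17.6)/6570 = -2.6786e-03; σ = Eε = 71000 · -2.6786e-03 = -190.2 MPa.

-190 MPa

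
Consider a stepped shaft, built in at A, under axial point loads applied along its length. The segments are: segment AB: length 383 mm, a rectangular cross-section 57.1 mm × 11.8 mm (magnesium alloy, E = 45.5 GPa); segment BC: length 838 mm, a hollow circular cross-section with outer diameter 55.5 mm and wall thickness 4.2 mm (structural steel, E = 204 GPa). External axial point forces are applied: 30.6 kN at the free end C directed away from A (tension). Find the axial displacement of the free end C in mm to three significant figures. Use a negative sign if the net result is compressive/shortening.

Internal axial forces (sectioning from the free end, tension +): N_BC = 30.6 kN, N_AB = 30.6 kN.
A_AB = 673.8 mm².
A_BC = 676.9 mm².
δ_AB = 30600·383/(673.8·45500) = 0.3823 mm
δ_BC = 30600·838/(676.9·204000) = 0.1857 mm
δ = Σδ_i = 0.568 mm.

0.568 mm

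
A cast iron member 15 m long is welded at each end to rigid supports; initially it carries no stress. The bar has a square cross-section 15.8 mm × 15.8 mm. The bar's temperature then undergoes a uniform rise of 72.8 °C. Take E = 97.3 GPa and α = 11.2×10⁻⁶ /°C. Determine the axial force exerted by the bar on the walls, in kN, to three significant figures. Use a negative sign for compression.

-19.8 kN

Free thermal expansion αLΔT = 11.2e-6 · 15000 · 72.8 = 12.23 mm.
The walls impose strain ε = −(12.23)/15000 = -8.1536e-04; σ = Eε = 97300 · -8.1536e-04 = -79.33 MPa.
Wall reaction R = σ·A = -79.33·249.6 = -19810 N = -19.81 kN.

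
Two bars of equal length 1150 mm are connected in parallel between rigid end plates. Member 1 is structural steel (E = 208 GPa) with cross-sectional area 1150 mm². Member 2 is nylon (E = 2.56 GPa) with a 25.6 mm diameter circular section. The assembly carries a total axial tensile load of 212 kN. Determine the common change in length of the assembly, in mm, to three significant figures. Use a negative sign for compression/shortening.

1.01 mm

A_2 = 514.7 mm².
Equal strain + equilibrium ⇒ each member carries load in proportion to AE: A₁E₁ = 239200000 N, A₂E₂ = 1318000 N, ΣAE = 240500000 N.
δ = PL/ΣAE = 212000·1150/240500000 = 1.014 mm.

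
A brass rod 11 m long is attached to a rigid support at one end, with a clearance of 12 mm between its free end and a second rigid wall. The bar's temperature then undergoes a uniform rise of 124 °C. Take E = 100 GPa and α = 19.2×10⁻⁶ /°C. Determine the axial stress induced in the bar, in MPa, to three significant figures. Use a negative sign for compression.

-129 MPa

Free thermal expansion αLΔT = 19.2e-6 · 11000 · 124 = 26.19 mm.
The walls engage after the gap closes; constrained expansion = 26.19 − 12 = 14.19 mm.
The walls impose strain ε = −(14.19)/11000 = -1.2899e-03; σ = Eε = 100000 · -1.2899e-03 = -129 MPa.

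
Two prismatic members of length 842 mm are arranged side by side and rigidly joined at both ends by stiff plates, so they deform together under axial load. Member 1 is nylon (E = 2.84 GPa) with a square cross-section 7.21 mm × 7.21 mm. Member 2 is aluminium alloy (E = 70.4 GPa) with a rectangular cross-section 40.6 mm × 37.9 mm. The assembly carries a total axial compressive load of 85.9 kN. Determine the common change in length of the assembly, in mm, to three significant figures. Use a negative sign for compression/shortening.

-0.667 mm

A_1 = 51.98 mm².
A_2 = 1539 mm².
Equal strain + equilibrium ⇒ each member carries load in proportion to AE: A₁E₁ = 147600 N, A₂E₂ = 108300000 N, ΣAE = 108500000 N.
δ = PL/ΣAE = -85900·842/108500000 = -0.6668 mm.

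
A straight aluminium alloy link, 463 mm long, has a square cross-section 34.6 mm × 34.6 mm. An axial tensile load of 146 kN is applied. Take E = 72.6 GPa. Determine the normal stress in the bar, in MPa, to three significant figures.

A = 1197 mm².
σ = N/A = 146000/1197 = 122 MPa.

122 MPa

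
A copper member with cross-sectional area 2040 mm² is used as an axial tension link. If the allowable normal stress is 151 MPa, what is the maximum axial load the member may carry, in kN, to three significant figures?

P_max = σ_allow · A = 151 · 2040 = 308000 N = 308 kN.

308 kN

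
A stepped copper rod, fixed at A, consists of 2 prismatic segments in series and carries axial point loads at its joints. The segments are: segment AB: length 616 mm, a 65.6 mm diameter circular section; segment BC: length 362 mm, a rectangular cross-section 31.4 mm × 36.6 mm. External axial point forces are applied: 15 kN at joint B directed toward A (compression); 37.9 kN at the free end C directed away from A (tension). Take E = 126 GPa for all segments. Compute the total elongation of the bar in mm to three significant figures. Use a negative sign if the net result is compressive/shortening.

0.128 mm

Internal axial forces (sectioning from the free end, tension +): N_BC = 37.9 kN, N_AB = 22.9 kN.
A_AB = 3380 mm².
A_BC = 1149 mm².
δ_AB = 22900·616/(3380·126000) = 0.03312 mm
δ_BC = 37900·362/(1149·126000) = 0.09475 mm
δ = Σδ_i = 0.1279 mm.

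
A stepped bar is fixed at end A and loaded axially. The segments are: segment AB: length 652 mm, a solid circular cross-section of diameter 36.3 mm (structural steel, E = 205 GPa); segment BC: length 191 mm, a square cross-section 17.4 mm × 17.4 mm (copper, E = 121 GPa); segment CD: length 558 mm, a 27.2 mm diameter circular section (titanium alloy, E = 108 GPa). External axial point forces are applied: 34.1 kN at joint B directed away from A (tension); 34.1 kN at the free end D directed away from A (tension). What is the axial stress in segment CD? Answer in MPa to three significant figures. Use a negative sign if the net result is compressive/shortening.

58.7 MPa

Internal axial forces (sectioning from the free end, tension +): N_CD = 34.1 kN, N_BC = 34.1 kN, N_AB = 68.2 kN.
A_CD = 581.1 mm².
σ_CD = N_CD/A_CD = 34100/581.1 = 58.68 MPa.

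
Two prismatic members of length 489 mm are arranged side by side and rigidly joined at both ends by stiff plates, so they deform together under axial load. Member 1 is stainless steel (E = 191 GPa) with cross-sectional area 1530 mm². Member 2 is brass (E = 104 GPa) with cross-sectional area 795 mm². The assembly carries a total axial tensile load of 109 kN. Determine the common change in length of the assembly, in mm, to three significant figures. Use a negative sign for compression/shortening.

0.142 mm

Equal strain + equilibrium ⇒ each member carries load in proportion to AE: A₁E₁ = 292200000 N, A₂E₂ = 82680000 N, ΣAE = 374900000 N.
δ = PL/ΣAE = 109000·489/374900000 = 0.1422 mm.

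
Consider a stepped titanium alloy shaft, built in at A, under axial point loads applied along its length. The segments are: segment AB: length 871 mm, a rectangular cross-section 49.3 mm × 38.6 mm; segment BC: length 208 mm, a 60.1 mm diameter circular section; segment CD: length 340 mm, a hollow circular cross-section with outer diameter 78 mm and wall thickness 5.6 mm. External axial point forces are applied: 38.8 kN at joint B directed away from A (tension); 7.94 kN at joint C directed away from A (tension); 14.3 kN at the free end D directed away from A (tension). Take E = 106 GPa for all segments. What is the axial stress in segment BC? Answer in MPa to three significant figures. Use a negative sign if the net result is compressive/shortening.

7.84 MPa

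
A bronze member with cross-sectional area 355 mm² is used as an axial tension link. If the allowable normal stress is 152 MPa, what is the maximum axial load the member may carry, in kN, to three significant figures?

54.0 kN

P_max = σ_allow · A = 152 · 355 = 53960 N = 53.96 kN.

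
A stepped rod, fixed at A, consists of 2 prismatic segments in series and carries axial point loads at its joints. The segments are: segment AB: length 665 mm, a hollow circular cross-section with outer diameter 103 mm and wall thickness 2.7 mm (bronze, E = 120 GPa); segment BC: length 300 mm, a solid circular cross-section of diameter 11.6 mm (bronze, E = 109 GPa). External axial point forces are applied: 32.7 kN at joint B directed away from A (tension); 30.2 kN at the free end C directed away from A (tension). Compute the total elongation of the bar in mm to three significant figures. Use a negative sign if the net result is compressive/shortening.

1.20 mm

Internal axial forces (sectioning from the free end, tension +): N_BC = 30.2 kN, N_AB = 62.9 kN.
A_AB = 850.8 mm².
A_BC = 105.7 mm².
δ_AB = 62900·665/(850.8·120000) = 0.4097 mm
δ_BC = 30200·300/(105.7·109000) = 0.7865 mm
δ = Σδ_i = 1.196 mm.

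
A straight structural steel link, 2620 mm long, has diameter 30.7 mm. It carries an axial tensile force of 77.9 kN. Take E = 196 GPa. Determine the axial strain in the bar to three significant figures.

5.37e-04

A = 740.2 mm².
σ = N/A = 105.2 MPa; ε = σ/E = 105.2/196000 = 5.369e-04.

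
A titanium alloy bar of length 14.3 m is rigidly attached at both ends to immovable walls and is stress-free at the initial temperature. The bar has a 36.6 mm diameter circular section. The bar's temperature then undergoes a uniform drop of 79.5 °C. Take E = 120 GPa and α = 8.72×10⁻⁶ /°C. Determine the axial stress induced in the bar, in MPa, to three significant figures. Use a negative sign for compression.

83.2 MPa

Free thermal expansion αLΔT = 8.72e-6 · 14300 · -79.5 = -9.913 mm.
The walls impose strain ε = −(-9.913)/14300 = 6.9324e-04; σ = Eε = 120000 · 6.9324e-04 = 83.19 MPa.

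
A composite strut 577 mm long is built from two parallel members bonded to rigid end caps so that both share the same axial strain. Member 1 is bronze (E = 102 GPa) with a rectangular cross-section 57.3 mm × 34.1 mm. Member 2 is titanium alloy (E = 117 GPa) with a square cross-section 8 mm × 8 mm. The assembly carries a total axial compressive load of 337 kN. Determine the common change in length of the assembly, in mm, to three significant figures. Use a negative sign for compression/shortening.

-0.940 mm

A_1 = 1954 mm².
A_2 = 64 mm².
Equal strain + equilibrium ⇒ each member carries load in proportion to AE: A₁E₁ = 199300000 N, A₂E₂ = 7488000 N, ΣAE = 206800000 N.
δ = PL/ΣAE = -337000·577/206800000 = -0.9403 mm.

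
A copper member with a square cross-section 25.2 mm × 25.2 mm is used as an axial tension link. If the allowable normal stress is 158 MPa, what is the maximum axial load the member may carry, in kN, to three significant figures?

A = 635 mm².
P_max = σ_allow · A = 158 · 635 = 100300 N = 100.3 kN.

100 kN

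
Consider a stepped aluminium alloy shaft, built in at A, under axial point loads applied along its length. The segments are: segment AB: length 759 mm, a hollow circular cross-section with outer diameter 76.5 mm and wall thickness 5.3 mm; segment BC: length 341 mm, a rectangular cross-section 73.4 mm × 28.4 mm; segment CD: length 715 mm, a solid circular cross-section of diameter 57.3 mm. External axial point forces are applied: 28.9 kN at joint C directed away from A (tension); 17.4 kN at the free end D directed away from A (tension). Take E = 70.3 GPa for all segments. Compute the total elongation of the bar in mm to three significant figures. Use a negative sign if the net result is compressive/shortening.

Internal axial forces (sectioning from the free end, tension +): N_CD = 17.4 kN, N_BC = 46.3 kN, N_AB = 46.3 kN.
A_AB = 1186 mm².
A_BC = 2085 mm².
A_CD = 2579 mm².
δ_AB = 46300·759/(1186·70300) = 0.4217 mm
δ_BC = 46300·341/(2085·70300) = 0.1077 mm
δ_CD = 17400·715/(2579·70300) = 0.06863 mm
δ = Σδ_i = 0.598 mm.

0.598 mm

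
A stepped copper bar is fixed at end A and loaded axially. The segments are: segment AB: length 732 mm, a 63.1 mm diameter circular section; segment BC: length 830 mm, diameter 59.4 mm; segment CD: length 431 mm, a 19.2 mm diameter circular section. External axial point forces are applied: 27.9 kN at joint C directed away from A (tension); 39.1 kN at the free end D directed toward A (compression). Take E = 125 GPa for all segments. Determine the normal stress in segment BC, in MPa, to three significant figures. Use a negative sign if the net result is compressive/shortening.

-4.04 MPa

Internal axial forces (sectioning from the free end, tension +): N_CD = -39.1 kN, N_BC = -11.2 kN, N_AB = -11.2 kN.
A_BC = 2771 mm².
σ_BC = N_BC/A_BC = -11200/2771 = -4.042 MPa.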